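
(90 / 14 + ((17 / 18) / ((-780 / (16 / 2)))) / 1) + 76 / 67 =6217012 / 823095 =7.55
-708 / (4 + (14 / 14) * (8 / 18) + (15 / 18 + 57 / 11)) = -67.69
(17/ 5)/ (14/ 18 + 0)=153/ 35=4.37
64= 64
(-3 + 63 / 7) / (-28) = -0.21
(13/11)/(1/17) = 221/11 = 20.09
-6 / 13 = -0.46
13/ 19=0.68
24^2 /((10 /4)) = 1152 /5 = 230.40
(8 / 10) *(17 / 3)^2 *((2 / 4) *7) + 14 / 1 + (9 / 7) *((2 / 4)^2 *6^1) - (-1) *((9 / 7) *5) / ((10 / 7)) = 34757 / 315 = 110.34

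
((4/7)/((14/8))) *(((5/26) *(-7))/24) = -5/273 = -0.02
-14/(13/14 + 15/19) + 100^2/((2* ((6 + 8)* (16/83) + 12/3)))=46896114/63523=738.25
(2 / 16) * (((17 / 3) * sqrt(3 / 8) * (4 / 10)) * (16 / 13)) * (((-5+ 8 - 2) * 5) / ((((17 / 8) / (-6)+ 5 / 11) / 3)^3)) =22521286656 * sqrt(6) / 1935401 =28503.48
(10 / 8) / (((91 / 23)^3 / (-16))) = -0.32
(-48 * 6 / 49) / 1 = -288 / 49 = -5.88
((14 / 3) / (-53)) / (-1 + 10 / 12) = 28 / 53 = 0.53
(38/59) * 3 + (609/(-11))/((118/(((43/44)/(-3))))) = 119081/57112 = 2.09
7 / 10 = 0.70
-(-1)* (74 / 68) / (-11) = -37 / 374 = -0.10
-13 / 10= -1.30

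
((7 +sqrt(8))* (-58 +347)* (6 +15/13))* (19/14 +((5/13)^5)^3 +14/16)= 171965451749837706361125* sqrt(2)/18631665057129035548 +171965451749837706361125/5323332873465438728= 45356.92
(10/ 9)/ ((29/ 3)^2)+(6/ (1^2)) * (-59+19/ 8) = -339.74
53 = 53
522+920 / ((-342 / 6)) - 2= 28720 / 57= 503.86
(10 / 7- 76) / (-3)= 174 / 7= 24.86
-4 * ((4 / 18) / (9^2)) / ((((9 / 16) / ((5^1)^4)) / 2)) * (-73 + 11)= 9920000 / 6561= 1511.96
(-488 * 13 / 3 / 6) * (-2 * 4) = 25376 / 9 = 2819.56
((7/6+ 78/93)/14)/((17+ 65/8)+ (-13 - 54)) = -746/218085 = -0.00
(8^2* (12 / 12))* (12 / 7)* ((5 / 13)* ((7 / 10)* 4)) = 1536 / 13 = 118.15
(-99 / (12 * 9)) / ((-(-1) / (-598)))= 3289 / 6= 548.17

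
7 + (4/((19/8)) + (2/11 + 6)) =3107/209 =14.87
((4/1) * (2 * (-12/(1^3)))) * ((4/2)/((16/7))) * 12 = -1008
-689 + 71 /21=-685.62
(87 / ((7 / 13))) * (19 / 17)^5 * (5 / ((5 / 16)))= 44807487504 / 9938999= 4508.25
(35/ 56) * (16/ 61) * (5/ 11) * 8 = 400/ 671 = 0.60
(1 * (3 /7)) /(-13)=-0.03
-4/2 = -2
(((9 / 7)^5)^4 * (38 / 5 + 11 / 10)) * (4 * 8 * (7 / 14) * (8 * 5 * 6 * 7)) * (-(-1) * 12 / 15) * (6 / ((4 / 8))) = 19495837807496346114422784 / 56994475926865715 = 342065393.01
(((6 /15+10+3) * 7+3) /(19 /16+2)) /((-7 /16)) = -123904 /1785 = -69.41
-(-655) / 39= 655 / 39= 16.79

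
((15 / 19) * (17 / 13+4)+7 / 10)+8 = 31839 / 2470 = 12.89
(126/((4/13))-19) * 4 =1562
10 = 10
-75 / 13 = -5.77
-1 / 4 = -0.25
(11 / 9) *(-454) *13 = -7213.56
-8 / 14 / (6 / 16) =-32 / 21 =-1.52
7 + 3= 10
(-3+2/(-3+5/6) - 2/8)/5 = -217/260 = -0.83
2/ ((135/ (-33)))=-22/ 45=-0.49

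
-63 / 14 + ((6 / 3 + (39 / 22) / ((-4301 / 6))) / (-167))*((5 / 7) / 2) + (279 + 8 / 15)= 228163665217 / 829598385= 275.03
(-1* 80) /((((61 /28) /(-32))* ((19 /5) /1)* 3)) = 358400 /3477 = 103.08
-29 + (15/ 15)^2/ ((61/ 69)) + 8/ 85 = -144012/ 5185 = -27.77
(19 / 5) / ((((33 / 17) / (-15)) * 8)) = -3.67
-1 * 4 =-4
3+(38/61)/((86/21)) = 8268/2623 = 3.15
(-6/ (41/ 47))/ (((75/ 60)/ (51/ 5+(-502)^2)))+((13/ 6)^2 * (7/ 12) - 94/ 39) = -7982356365133/ 5756400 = -1386692.44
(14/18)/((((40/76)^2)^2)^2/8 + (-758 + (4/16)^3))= -7608636242368/7414999440137559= -0.00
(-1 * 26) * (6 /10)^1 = -78 /5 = -15.60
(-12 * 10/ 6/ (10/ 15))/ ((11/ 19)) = -570/ 11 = -51.82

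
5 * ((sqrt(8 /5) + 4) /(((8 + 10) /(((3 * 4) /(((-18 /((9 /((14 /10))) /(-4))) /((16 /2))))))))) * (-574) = -16400 /3 - 1640 * sqrt(10) /3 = -7195.38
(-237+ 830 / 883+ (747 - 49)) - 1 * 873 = -362966 / 883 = -411.06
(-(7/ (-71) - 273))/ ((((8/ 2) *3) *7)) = 1385/ 426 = 3.25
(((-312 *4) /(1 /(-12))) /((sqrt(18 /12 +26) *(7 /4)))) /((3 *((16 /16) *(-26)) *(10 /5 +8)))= -384 *sqrt(110) /1925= -2.09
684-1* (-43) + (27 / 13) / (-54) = 18901 / 26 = 726.96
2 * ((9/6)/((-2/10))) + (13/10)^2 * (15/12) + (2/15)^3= -695797/54000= -12.89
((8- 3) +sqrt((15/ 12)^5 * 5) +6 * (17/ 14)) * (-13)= -47151/ 224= -210.50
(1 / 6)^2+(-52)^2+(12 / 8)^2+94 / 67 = 2707.68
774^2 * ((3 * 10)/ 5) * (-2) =-7188912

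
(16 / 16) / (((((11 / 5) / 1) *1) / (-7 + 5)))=-10 / 11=-0.91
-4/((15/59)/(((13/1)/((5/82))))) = -251576/75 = -3354.35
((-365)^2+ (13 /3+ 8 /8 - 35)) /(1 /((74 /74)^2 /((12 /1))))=199793 /18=11099.61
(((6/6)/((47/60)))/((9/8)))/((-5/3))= -32/47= -0.68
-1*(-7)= 7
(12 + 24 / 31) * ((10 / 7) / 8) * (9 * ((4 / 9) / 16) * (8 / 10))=99 / 217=0.46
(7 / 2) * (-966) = -3381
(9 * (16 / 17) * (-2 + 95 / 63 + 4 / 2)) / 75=304 / 1785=0.17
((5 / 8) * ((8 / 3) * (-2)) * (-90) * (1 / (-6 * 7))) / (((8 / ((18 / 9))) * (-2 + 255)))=-25 / 3542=-0.01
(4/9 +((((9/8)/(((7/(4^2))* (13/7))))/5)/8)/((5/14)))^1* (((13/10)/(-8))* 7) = -22169/36000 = -0.62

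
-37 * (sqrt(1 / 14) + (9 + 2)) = -407- 37 * sqrt(14) / 14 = -416.89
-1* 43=-43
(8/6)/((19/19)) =4/3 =1.33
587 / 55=10.67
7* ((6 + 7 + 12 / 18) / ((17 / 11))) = 3157 / 51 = 61.90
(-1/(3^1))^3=-1/27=-0.04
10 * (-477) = -4770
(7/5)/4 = 7/20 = 0.35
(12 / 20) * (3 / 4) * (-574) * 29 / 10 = -74907 / 100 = -749.07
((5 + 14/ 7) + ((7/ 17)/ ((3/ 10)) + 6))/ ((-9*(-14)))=733/ 6426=0.11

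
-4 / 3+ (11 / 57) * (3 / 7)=-499 / 399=-1.25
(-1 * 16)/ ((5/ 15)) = -48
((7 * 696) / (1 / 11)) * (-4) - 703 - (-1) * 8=-215063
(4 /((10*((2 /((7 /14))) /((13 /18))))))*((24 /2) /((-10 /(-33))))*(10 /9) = 3.18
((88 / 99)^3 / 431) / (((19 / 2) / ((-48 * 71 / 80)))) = -72704 / 9949635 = -0.01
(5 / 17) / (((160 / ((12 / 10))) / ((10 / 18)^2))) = 5 / 7344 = 0.00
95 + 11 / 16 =1531 / 16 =95.69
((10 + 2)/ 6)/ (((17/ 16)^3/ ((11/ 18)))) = 45056/ 44217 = 1.02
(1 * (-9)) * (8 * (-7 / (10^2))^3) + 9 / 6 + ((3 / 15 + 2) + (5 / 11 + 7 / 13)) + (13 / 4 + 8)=285422691 / 17875000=15.97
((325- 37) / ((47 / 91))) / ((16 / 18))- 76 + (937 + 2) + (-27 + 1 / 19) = 1306791 / 893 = 1463.37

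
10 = 10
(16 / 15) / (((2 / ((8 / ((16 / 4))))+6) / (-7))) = -16 / 15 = -1.07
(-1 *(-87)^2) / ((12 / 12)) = -7569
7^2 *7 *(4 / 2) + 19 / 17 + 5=11766 / 17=692.12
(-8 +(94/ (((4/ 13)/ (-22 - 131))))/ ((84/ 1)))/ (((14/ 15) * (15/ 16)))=-31609/ 49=-645.08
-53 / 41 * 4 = -212 / 41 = -5.17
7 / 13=0.54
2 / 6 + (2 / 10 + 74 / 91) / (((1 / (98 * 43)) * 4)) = 416413 / 390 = 1067.73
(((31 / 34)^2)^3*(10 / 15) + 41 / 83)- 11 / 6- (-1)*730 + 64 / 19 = 2676405705915673 / 3654234846048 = 732.41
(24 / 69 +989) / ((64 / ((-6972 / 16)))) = -39661965 / 5888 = -6736.07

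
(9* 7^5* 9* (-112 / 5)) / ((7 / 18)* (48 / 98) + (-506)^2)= -119.10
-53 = -53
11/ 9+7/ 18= 29/ 18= 1.61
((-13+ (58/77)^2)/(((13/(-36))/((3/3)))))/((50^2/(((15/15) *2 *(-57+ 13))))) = -1.21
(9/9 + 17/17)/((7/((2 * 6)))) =24/7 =3.43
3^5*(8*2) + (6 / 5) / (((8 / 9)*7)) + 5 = 3893.19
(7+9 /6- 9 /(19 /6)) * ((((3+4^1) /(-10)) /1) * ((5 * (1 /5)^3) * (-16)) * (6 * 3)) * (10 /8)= 57.03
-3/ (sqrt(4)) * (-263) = 789/ 2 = 394.50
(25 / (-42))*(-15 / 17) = 125 / 238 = 0.53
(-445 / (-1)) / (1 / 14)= 6230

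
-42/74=-21/37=-0.57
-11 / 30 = -0.37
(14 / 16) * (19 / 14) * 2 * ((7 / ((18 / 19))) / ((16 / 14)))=17689 / 1152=15.36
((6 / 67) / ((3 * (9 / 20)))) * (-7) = -280 / 603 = -0.46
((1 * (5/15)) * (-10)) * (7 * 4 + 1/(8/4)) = -95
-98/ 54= -49/ 27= -1.81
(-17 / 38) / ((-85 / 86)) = 43 / 95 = 0.45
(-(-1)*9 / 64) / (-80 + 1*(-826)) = -3 / 19328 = -0.00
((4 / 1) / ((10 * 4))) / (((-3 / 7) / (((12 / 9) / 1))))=-14 / 45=-0.31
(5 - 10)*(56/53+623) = -165375/53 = -3120.28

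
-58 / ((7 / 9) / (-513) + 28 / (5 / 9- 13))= 1071144 / 41581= 25.76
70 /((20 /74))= 259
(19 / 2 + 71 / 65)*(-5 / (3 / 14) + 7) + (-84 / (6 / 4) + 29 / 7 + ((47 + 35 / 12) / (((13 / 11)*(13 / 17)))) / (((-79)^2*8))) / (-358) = -219313235842759 / 1268712419520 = -172.86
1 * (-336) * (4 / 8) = -168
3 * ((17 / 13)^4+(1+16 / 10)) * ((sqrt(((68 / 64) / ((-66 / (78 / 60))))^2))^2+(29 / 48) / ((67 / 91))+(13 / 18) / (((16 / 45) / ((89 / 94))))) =886041680430329 / 19482082048000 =45.48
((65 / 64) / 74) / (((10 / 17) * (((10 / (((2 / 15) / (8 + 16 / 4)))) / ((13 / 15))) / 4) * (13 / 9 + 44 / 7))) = 20111 / 1729824000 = 0.00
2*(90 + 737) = 1654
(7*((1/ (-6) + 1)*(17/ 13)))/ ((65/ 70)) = 4165/ 507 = 8.21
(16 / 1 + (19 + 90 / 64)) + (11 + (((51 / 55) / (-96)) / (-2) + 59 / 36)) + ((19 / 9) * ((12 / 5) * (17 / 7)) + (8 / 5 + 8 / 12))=14108681 / 221760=63.62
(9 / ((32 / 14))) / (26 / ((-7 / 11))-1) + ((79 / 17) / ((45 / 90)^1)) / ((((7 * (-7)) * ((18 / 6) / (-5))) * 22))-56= -7226903081 / 128868432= -56.08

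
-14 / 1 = -14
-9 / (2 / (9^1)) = -81 / 2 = -40.50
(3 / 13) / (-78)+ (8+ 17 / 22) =16303 / 1859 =8.77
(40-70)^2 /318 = 150 /53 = 2.83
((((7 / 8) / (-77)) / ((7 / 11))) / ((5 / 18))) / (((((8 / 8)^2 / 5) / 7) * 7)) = -9 / 28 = -0.32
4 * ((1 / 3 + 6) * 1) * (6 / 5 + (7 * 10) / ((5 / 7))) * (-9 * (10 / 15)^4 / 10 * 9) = -301568 / 75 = -4020.91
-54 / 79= -0.68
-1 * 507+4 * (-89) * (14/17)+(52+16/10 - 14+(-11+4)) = -65244/85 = -767.58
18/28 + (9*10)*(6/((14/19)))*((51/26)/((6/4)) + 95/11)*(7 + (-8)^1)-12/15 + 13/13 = -72940163/10010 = -7286.73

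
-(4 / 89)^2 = -16 / 7921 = -0.00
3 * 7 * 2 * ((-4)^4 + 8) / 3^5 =1232 / 27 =45.63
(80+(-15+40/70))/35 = 1.87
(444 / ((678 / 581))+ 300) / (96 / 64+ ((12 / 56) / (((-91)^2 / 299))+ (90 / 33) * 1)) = 3771573806 / 23472699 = 160.68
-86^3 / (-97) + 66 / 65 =41350042 / 6305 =6558.29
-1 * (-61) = 61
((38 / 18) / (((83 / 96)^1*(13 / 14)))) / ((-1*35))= -1216 / 16185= -0.08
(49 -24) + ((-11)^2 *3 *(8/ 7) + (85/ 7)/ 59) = 181746/ 413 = 440.06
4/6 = 2/3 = 0.67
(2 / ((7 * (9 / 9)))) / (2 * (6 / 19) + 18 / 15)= 95 / 609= 0.16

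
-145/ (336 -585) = 145/ 249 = 0.58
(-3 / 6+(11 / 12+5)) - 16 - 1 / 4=-65 / 6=-10.83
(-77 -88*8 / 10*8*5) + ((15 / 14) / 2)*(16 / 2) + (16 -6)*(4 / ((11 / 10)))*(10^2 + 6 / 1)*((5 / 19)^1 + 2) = 8536211 / 1463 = 5834.73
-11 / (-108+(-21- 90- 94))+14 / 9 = 4481 / 2817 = 1.59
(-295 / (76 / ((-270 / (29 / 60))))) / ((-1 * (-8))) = 597375 / 2204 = 271.04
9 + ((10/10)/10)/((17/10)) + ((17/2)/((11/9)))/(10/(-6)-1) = 19301/2992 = 6.45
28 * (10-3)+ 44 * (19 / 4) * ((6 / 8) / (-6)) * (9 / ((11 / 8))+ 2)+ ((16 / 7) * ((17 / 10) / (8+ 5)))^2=-22491741 / 828100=-27.16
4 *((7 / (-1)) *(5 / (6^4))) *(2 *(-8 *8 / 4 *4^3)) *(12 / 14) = 5120 / 27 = 189.63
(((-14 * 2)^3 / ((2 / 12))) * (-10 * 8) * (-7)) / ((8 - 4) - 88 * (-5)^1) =-6146560 / 37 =-166123.24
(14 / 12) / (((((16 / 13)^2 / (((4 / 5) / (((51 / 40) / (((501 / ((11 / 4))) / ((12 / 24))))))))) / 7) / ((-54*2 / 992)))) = -12446343 / 92752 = -134.19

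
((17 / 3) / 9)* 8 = 136 / 27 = 5.04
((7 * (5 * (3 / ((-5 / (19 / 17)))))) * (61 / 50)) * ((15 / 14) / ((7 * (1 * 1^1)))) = -10431 / 2380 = -4.38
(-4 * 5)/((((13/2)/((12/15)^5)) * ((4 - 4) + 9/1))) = -8192/73125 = -0.11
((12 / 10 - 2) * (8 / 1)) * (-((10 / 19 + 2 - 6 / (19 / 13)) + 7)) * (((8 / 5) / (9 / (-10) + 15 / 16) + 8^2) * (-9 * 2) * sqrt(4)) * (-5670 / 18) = 797368320 / 19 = 41966753.68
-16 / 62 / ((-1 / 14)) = 112 / 31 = 3.61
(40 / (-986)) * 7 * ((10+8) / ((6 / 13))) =-11.08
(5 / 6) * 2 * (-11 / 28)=-55 / 84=-0.65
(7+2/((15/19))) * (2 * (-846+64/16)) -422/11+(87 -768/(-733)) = -1935658111/120945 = -16004.45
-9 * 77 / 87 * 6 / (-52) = 693 / 754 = 0.92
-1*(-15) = 15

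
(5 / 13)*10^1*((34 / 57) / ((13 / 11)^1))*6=37400 / 3211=11.65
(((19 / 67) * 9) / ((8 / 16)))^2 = 116964 / 4489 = 26.06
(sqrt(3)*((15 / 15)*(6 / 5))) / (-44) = -3*sqrt(3) / 110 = -0.05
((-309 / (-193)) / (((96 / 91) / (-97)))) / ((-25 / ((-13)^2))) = 153651589 / 154400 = 995.15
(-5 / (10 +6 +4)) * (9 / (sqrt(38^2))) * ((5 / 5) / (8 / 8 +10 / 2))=-3 / 304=-0.01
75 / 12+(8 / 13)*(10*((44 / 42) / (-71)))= 477535 / 77532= 6.16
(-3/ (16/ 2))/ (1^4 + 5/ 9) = -27/ 112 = -0.24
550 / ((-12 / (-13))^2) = 645.49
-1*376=-376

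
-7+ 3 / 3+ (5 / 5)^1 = -5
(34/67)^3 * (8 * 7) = 7.32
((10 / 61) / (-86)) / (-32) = 5 / 83936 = 0.00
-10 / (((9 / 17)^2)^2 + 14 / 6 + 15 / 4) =-2004504 / 1235153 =-1.62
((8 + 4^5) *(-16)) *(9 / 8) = -18576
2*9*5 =90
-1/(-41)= 1/41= 0.02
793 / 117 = 61 / 9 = 6.78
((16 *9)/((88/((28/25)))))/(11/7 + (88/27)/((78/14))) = 3714984/4371125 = 0.85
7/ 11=0.64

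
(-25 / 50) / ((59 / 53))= -53 / 118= -0.45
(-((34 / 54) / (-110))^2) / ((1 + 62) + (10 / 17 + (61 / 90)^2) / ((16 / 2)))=-39304 / 75734567073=-0.00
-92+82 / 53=-4794 / 53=-90.45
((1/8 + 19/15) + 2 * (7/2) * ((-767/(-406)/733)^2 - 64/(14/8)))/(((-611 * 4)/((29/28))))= 96639742891009/895662654257280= 0.11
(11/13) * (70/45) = 154/117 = 1.32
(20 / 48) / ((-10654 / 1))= -5 / 127848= -0.00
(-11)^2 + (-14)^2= 317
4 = 4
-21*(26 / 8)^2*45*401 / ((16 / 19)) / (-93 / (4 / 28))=57942495 / 7936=7301.22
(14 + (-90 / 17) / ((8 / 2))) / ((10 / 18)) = 3879 / 170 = 22.82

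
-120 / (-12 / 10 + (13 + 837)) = -150 / 1061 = -0.14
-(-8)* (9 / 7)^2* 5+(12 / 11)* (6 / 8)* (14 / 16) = 288207 / 4312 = 66.84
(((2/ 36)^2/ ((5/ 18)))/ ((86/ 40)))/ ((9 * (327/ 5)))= 10/ 1138941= 0.00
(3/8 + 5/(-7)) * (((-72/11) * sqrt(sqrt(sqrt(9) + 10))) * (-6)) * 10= -10260 * 13^(1/4)/77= -253.01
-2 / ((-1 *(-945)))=-2 / 945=-0.00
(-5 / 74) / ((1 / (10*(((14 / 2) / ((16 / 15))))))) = -2625 / 592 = -4.43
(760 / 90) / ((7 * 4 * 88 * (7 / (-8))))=-0.00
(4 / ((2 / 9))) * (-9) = -162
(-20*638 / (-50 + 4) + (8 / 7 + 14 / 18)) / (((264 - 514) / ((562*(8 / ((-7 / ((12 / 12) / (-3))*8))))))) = -113727163 / 3803625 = -29.90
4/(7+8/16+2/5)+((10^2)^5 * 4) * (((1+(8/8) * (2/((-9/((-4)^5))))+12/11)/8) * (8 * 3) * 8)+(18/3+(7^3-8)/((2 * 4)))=4597926400001009041/20856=220460606060654.44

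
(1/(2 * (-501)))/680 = -1/681360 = -0.00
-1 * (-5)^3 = 125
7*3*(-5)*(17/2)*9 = -16065/2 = -8032.50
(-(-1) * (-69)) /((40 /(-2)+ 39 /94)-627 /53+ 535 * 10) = -343758 /26497189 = -0.01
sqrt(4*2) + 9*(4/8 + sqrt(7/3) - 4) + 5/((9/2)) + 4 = -475/18 + 2*sqrt(2) + 3*sqrt(21) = -9.81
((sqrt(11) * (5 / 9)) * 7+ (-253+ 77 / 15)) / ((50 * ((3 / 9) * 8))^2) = -5577 / 400000+ 7 * sqrt(11) / 32000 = -0.01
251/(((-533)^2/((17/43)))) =4267/12215827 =0.00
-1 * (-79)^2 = -6241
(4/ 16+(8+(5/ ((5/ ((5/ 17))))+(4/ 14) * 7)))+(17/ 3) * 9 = 4185/ 68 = 61.54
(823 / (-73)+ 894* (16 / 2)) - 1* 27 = 519302 / 73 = 7113.73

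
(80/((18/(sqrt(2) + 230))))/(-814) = -4600/3663 - 20 * sqrt(2)/3663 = -1.26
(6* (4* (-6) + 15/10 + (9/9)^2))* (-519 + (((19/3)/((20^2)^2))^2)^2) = 1184679198719999999994396197/17694720000000000000000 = 66951.00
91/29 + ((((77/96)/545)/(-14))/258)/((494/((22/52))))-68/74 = 825614152965847/372063832957440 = 2.22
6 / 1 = 6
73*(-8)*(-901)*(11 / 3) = 5788024 / 3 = 1929341.33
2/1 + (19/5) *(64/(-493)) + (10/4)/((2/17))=224381/9860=22.76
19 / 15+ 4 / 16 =91 / 60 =1.52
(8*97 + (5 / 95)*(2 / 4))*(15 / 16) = 442335 / 608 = 727.52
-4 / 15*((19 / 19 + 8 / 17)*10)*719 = -2819.61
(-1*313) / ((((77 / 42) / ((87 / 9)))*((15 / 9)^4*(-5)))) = 1470474 / 34375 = 42.78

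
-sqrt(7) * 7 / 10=-7 * sqrt(7) / 10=-1.85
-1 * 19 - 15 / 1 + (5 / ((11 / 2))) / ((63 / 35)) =-3316 / 99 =-33.49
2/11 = 0.18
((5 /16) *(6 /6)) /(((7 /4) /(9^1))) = 45 /28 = 1.61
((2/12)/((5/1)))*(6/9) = 1/45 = 0.02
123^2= 15129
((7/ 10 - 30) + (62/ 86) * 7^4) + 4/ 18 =6586259/ 3870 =1701.88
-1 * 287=-287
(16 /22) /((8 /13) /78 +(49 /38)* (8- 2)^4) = 19266 /44270435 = 0.00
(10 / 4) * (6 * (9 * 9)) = 1215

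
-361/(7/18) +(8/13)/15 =-928.24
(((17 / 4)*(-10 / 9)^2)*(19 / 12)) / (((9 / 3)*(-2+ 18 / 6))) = 8075 / 2916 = 2.77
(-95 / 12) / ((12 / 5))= -475 / 144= -3.30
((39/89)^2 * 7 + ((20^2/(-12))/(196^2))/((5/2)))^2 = 23513485895519929/13021075211725476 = 1.81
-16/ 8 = -2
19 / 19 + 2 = 3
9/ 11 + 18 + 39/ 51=3662/ 187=19.58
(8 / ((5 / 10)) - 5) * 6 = 66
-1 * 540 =-540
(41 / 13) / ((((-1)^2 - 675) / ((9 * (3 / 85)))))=-1107 / 744770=-0.00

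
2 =2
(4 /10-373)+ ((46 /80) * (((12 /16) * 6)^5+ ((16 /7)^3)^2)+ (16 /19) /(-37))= 81559799673761 /105865276160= 770.41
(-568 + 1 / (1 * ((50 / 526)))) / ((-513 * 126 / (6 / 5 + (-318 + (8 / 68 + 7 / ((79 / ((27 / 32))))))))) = -135452984249 / 49605048000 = -2.73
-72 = -72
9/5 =1.80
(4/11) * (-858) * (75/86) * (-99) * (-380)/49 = -208900.81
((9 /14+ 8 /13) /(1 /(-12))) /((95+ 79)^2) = -229 /459186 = -0.00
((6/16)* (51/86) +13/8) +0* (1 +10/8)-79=-77.15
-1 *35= -35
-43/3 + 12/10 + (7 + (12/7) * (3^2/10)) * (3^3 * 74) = 1790827/105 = 17055.50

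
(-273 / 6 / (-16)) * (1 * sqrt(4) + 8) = 455 / 16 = 28.44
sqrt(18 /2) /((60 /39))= 39 /20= 1.95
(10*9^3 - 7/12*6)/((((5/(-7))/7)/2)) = -714077/5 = -142815.40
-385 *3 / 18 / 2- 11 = -517 / 12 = -43.08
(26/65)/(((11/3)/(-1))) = -6/55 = -0.11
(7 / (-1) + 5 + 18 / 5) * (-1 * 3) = -24 / 5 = -4.80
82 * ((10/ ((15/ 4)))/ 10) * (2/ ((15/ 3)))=656/ 75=8.75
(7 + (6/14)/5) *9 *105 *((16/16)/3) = 2232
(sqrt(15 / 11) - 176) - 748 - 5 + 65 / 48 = -44527 / 48 + sqrt(165) / 11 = -926.48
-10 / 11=-0.91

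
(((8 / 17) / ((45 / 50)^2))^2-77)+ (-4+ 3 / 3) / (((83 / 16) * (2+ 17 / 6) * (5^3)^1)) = -76.66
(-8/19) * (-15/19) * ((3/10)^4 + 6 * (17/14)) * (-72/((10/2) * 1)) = -55141236/1579375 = -34.91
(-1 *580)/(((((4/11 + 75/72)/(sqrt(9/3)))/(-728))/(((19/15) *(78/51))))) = 524446208 *sqrt(3)/901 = 1008177.00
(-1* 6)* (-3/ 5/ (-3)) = -6/ 5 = -1.20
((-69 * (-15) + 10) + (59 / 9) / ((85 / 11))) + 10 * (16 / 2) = 861274 / 765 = 1125.85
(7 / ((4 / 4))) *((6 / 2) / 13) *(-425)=-8925 / 13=-686.54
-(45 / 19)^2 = -2025 / 361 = -5.61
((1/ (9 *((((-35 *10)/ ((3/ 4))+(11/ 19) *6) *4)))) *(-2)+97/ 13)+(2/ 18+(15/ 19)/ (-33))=9747192425/ 1291216212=7.55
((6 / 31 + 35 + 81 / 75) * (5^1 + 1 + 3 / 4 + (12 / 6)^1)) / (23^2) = 49196 / 81995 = 0.60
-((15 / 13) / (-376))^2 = -225 / 23892544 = -0.00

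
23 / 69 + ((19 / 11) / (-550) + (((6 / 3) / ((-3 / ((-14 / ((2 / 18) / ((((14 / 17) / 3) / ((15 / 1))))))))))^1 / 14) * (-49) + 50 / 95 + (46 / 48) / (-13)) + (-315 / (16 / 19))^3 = -8169303119490983909 / 156081868800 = -52339859.73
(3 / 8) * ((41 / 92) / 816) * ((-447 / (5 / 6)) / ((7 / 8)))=-54981 / 437920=-0.13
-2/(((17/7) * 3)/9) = -42/17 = -2.47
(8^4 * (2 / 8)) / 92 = 256 / 23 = 11.13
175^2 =30625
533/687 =0.78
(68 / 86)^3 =39304 / 79507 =0.49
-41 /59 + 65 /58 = 1457 /3422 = 0.43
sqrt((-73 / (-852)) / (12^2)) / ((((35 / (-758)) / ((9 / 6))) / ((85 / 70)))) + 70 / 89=70 / 89 - 6443 * sqrt(15549) / 834960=-0.18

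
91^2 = 8281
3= 3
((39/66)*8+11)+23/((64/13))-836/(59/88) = -50944573/41536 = -1226.52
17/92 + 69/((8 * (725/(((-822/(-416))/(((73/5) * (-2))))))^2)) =659245963924027/3567682589286400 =0.18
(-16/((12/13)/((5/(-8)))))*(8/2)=130/3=43.33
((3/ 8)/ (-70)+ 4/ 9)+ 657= 3313493/ 5040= 657.44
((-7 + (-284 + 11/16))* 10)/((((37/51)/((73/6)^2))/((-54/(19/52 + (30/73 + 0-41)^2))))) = 1311843253830525/67581008972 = 19411.42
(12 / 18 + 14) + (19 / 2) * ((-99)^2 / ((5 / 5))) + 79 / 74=10336901 / 111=93125.23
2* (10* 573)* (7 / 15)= 5348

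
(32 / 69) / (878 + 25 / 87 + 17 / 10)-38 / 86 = -334163353 / 757167521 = -0.44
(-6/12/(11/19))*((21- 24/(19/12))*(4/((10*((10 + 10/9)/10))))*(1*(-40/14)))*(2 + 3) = 1998/77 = 25.95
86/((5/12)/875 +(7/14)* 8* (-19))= -180600/159599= -1.13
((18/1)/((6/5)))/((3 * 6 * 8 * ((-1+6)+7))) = 5/576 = 0.01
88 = 88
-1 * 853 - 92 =-945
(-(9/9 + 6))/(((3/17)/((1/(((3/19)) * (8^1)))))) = -2261/72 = -31.40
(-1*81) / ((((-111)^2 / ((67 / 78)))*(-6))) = 67 / 71188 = 0.00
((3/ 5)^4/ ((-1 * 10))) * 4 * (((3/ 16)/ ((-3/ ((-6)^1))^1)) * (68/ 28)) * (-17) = 70227/ 87500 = 0.80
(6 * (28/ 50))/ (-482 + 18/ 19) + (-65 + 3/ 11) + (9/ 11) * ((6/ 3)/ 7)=-283713473/ 4398625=-64.50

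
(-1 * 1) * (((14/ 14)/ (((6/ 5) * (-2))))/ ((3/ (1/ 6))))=5/ 216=0.02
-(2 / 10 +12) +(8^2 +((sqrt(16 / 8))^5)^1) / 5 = 3 / 5 +4 *sqrt(2) / 5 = 1.73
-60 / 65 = -12 / 13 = -0.92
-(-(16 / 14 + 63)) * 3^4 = 36369 / 7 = 5195.57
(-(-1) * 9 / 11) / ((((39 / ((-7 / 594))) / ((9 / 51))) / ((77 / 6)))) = -49 / 87516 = -0.00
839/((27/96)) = 26848/9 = 2983.11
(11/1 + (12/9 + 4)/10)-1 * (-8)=293/15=19.53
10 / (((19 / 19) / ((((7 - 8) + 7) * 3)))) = 180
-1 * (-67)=67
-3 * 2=-6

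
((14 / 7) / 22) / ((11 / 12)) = 12 / 121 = 0.10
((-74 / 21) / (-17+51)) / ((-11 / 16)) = 0.15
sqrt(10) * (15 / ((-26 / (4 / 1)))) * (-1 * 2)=60 * sqrt(10) / 13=14.60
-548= -548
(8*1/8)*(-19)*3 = -57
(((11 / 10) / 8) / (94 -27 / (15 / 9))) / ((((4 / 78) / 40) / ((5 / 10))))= 2145 / 3112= 0.69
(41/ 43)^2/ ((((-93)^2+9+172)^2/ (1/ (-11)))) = -1681/ 1585809457100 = -0.00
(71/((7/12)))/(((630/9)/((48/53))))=20448/12985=1.57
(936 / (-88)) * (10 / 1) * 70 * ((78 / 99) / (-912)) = 29575 / 4598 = 6.43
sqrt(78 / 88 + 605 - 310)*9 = 9*sqrt(143209) / 22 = 154.81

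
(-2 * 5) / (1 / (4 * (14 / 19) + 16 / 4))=-1320 / 19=-69.47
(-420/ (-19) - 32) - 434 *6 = -49664/ 19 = -2613.89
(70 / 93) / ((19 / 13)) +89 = 158173 / 1767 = 89.51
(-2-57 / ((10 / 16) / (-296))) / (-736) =-67483 / 1840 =-36.68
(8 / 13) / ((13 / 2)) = 16 / 169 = 0.09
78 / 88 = 39 / 44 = 0.89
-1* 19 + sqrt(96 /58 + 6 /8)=-19 + 3* sqrt(899) /58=-17.45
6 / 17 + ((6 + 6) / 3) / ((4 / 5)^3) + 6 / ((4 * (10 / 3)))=11717 / 1360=8.62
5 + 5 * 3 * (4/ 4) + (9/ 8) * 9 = 241/ 8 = 30.12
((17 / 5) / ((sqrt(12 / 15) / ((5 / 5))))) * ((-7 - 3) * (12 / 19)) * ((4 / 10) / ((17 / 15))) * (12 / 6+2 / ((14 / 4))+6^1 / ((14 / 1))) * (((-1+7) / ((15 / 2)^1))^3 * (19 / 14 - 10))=112.49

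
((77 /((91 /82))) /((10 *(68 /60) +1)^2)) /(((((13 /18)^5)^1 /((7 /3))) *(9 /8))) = 4.81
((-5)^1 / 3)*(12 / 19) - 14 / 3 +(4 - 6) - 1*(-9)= 73 / 57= 1.28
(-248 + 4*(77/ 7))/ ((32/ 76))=-969/ 2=-484.50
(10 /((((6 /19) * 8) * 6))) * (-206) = -9785 /72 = -135.90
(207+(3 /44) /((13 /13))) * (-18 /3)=-27333 /22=-1242.41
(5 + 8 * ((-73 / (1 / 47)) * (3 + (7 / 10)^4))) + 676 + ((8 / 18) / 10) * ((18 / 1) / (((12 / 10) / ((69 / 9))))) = -88248.15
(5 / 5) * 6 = 6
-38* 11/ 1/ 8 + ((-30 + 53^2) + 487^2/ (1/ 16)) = 15189723/ 4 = 3797430.75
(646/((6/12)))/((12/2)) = 646/3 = 215.33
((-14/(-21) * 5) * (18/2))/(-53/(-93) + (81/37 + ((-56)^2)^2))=0.00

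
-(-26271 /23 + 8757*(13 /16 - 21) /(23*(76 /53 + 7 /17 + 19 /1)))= 10443239163 /6911776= 1510.93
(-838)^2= 702244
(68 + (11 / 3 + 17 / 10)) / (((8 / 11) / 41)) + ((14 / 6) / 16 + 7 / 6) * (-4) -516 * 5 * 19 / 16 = 256091 / 240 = 1067.05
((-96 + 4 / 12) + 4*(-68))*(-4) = 4412 / 3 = 1470.67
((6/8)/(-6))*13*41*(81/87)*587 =-8447517/232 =-36411.71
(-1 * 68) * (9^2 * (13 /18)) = -3978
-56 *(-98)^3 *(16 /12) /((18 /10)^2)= 5270675200 /243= 21690021.40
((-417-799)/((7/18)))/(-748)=5472/1309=4.18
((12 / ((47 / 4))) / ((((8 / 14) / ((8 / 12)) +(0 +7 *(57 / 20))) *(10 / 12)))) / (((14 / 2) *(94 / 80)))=15360 / 2144939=0.01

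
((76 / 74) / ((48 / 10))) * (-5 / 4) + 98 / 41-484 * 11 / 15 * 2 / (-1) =259221121 / 364080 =711.99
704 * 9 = 6336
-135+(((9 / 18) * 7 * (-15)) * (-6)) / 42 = -127.50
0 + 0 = 0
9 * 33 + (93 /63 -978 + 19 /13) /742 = 29947955 /101283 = 295.69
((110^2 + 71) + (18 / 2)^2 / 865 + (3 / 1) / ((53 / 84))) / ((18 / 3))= 93033628 / 45845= 2029.31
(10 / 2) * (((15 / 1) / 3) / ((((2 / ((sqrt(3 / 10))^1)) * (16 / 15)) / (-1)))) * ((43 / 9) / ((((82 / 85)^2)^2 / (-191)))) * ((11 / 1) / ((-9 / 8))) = -117899026609375 * sqrt(30) / 9765830016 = -66124.39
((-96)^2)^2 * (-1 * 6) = -509607936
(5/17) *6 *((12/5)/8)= 9/17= 0.53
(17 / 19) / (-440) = -17 / 8360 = -0.00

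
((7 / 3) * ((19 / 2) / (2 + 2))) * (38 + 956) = 66101 / 12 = 5508.42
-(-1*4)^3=64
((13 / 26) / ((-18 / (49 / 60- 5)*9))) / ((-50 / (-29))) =7279 / 972000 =0.01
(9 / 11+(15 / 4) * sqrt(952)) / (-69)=-5 * sqrt(238) / 46-3 / 253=-1.69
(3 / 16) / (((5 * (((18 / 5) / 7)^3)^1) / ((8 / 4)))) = 8575 / 15552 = 0.55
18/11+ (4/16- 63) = -2689/44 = -61.11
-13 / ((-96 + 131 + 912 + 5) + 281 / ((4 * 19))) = -988 / 72633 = -0.01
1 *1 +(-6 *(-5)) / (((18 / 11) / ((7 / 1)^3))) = 18868 / 3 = 6289.33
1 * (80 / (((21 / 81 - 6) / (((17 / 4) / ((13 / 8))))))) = -14688 / 403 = -36.45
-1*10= -10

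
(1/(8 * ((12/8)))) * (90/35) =3/14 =0.21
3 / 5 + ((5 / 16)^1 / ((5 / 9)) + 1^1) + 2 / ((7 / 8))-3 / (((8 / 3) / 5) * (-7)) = 2941 / 560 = 5.25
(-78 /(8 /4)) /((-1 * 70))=39 /70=0.56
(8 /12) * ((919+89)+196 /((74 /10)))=76552 /111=689.66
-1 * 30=-30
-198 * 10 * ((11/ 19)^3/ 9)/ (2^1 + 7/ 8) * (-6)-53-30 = 961529/ 157757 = 6.10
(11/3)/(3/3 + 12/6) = 11/9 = 1.22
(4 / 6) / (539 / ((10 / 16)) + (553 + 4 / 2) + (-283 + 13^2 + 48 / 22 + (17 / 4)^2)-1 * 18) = 1760 / 3446901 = 0.00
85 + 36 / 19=1651 / 19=86.89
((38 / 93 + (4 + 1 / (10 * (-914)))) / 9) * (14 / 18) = 26231149 / 68851620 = 0.38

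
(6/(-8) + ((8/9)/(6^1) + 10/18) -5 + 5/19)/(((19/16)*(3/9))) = -39260/3249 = -12.08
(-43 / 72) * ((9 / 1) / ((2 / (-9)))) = 387 / 16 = 24.19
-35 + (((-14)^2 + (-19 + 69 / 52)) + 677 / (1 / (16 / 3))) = 3753.99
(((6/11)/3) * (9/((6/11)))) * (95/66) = 95/22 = 4.32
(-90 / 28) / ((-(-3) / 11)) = -165 / 14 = -11.79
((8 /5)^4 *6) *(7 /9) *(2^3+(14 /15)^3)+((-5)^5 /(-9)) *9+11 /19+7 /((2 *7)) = 816538614443 /240468750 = 3395.61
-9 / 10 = -0.90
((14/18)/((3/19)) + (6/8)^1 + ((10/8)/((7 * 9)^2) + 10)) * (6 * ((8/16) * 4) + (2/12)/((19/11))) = 12257143/64638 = 189.63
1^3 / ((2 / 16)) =8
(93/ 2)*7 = 651/ 2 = 325.50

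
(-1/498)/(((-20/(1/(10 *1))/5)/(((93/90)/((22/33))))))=31/398400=0.00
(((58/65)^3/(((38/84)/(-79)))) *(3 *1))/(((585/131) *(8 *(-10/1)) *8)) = 1766812327/13566475000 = 0.13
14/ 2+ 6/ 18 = 22/ 3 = 7.33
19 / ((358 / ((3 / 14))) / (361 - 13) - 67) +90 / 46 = 616473 / 373382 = 1.65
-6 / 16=-3 / 8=-0.38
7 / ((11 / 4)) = 28 / 11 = 2.55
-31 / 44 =-0.70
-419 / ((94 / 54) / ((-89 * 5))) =5034285 / 47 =107112.45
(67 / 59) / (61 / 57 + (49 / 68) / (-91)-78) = -3375996 / 228727601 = -0.01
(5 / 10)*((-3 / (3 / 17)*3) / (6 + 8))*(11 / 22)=-51 / 56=-0.91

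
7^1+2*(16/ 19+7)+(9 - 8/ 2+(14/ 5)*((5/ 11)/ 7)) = 27.87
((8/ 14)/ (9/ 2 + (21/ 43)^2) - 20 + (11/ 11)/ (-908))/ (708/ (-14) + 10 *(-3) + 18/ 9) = 442843057/ 1750197240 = 0.25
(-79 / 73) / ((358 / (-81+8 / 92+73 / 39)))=2800550 / 11721099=0.24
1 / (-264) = -1 / 264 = -0.00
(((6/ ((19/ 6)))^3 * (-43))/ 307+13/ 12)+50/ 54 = 240269257/ 227417004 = 1.06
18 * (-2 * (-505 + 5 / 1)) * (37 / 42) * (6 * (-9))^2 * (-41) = -13270716000 / 7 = -1895816571.43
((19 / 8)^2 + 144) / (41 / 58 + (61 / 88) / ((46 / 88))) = 6387859 / 86784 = 73.61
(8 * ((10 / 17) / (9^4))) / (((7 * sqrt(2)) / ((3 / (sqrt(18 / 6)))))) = 40 * sqrt(6) / 780759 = 0.00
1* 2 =2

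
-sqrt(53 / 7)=-sqrt(371) / 7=-2.75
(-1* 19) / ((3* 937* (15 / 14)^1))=-266 / 42165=-0.01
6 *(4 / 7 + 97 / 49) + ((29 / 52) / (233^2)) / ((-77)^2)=256189791029 / 16737733012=15.31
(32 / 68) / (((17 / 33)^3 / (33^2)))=313083144 / 83521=3748.56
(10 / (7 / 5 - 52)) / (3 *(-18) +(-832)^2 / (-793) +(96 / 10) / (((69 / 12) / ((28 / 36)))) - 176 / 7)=160125 / 770338547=0.00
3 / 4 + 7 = 31 / 4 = 7.75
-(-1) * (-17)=-17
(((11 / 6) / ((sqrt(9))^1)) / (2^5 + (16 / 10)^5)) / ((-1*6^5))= -0.00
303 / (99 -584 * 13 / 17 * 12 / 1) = -0.06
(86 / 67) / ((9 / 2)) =172 / 603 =0.29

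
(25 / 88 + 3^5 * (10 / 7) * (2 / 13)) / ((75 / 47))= 4041577 / 120120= 33.65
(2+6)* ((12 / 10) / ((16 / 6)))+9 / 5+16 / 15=97 / 15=6.47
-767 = -767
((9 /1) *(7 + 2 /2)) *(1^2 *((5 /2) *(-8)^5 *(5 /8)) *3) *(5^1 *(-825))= 45619200000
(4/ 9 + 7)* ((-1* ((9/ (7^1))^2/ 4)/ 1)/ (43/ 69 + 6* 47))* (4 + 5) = -374463/ 3822196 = -0.10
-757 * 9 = -6813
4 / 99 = 0.04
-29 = -29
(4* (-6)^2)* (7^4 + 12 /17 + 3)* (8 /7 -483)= -2836558080 /17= -166856357.65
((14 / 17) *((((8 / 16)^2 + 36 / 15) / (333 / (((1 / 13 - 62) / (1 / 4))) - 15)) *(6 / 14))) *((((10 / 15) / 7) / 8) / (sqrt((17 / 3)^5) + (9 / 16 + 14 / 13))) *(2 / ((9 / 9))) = 132138864 / 345500258802055 - 50748672 *sqrt(51) / 20323544635415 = -0.00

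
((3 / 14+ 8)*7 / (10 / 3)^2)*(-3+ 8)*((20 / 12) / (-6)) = -115 / 16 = -7.19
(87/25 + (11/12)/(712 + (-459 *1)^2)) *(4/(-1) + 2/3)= -220694567/19025370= -11.60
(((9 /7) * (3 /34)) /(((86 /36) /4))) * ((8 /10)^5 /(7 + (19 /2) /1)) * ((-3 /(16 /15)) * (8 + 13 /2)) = -5412096 /35179375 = -0.15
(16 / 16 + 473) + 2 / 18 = 4267 / 9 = 474.11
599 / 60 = 9.98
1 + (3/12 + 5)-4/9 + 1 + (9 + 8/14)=4127/252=16.38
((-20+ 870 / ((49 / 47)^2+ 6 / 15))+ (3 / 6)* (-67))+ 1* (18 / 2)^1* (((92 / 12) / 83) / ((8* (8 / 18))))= 23198458475 / 43619488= 531.84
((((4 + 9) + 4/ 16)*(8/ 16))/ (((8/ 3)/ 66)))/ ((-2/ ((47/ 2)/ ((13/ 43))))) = -10604187/ 1664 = -6372.71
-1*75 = -75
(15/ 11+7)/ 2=46/ 11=4.18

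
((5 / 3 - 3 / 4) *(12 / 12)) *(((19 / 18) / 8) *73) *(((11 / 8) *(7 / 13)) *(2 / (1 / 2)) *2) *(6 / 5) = 1174789 / 18720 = 62.76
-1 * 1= -1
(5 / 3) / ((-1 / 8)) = -40 / 3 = -13.33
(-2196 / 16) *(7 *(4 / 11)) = -3843 / 11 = -349.36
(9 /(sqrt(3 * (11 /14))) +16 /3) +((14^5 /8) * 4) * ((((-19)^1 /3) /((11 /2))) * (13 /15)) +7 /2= -265676311 /990 +3 * sqrt(462) /11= -268354.05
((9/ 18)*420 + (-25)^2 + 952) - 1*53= 1734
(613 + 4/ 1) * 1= 617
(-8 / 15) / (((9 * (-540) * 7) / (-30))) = -4 / 8505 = -0.00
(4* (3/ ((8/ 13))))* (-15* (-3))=1755/ 2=877.50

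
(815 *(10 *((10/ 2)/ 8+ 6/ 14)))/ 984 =240425/ 27552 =8.73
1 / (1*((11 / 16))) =16 / 11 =1.45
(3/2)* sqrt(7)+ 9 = 3* sqrt(7)/2+ 9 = 12.97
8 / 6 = 4 / 3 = 1.33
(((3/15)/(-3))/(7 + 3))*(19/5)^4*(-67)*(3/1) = 8731507/31250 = 279.41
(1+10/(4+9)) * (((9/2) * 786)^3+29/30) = 30531930856237/390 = 78287002195.48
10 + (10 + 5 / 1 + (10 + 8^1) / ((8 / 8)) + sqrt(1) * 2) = 45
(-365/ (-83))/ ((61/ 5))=1825/ 5063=0.36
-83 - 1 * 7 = -90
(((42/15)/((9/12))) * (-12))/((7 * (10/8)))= -128/25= -5.12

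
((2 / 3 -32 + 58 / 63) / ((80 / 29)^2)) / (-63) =402839 / 6350400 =0.06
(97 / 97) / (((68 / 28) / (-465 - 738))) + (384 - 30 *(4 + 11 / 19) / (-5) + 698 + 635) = 403466 / 323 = 1249.12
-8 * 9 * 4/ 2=-144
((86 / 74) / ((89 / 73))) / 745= 3139 / 2453285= 0.00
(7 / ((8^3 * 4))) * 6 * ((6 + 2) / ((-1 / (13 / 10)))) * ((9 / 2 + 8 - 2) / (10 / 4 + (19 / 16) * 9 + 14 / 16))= -0.16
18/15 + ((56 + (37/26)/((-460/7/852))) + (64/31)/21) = 38.85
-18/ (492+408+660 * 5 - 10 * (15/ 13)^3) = -6591/ 1532275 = -0.00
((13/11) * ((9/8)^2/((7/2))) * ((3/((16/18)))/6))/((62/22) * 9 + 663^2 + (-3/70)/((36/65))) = 28431/51991695424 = 0.00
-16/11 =-1.45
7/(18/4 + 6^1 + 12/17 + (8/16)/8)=1904/3065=0.62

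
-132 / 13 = -10.15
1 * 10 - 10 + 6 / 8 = 3 / 4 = 0.75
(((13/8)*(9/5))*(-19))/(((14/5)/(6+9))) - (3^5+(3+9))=-61905/112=-552.72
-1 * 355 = -355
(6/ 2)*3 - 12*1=-3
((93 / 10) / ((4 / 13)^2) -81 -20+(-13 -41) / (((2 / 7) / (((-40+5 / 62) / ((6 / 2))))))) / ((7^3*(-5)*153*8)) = -12460267 / 10411833600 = -0.00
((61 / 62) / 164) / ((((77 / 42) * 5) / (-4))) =-183 / 69905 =-0.00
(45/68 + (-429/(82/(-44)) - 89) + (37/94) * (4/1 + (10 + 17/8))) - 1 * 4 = 75583641/524144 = 144.20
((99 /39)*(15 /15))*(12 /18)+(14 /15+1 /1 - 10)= -1243 /195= -6.37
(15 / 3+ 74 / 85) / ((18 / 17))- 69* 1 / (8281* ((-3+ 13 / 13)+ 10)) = 16525771 / 2981160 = 5.54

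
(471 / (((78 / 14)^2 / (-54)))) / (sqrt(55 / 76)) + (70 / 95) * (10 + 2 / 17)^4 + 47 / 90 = 1102843034813 / 142820910 - 276948 * sqrt(1045) / 9295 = 6758.68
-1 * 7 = -7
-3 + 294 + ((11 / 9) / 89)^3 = 149551420022 / 513922401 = 291.00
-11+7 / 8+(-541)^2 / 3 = 2341205 / 24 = 97550.21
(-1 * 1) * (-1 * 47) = 47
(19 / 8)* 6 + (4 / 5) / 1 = 15.05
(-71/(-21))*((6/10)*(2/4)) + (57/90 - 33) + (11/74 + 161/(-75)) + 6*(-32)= -225.35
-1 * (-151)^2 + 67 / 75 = -1710008 / 75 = -22800.11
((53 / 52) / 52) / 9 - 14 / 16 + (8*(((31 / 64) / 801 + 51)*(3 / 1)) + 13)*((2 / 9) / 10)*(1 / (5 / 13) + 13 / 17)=253011957209 / 2761527600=91.62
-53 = -53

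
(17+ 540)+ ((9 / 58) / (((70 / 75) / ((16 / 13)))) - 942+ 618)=233.20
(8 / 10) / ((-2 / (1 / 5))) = -2 / 25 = -0.08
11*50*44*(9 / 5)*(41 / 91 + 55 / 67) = 337677120 / 6097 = 55384.14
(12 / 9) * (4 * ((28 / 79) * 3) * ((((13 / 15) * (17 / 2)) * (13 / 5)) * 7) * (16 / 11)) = 1105.91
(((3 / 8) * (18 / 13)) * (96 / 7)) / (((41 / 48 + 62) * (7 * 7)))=31104 / 13452803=0.00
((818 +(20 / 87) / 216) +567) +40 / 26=84681515 / 61074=1386.54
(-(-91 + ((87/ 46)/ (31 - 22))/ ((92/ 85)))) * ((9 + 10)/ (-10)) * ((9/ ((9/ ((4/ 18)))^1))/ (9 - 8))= -21904549/ 571320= -38.34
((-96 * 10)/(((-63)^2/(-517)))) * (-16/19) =-2647040/25137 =-105.30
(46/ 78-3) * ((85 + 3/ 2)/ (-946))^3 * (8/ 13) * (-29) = -0.03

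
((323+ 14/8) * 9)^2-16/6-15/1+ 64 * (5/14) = 2870270845/336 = 8542472.75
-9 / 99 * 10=-10 / 11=-0.91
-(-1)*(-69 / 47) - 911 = -42886 / 47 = -912.47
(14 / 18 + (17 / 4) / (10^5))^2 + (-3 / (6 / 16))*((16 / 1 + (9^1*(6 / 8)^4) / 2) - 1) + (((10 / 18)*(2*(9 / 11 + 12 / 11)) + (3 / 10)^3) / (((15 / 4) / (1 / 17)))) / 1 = -130.75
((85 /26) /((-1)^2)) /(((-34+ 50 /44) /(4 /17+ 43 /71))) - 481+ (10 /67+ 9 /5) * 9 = -103626867257 /223555215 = -463.54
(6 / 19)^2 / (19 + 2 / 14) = 126 / 24187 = 0.01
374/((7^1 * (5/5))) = 374/7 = 53.43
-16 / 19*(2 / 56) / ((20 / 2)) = -2 / 665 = -0.00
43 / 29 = 1.48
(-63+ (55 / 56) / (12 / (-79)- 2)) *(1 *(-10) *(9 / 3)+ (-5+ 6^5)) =-935275361 / 1904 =-491216.05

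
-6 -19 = -25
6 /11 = 0.55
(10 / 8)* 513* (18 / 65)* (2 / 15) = 23.68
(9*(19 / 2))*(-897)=-153387 / 2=-76693.50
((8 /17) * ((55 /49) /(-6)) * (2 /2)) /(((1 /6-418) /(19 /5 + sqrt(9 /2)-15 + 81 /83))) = -373384 /173331473 + 660 * sqrt(2) /2088331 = -0.00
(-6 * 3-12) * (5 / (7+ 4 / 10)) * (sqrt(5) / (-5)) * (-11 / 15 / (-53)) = 110 * sqrt(5) / 1961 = 0.13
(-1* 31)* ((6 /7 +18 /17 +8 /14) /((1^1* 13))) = -9176 /1547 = -5.93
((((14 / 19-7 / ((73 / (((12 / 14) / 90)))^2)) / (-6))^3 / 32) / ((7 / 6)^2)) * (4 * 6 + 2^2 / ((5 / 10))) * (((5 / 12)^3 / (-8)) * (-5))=-0.00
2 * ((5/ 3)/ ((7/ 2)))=20/ 21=0.95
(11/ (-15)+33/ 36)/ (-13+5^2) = 11/ 720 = 0.02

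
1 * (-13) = -13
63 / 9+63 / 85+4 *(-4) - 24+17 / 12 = -31459 / 1020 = -30.84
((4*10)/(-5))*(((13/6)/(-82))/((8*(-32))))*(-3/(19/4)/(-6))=-13/149568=-0.00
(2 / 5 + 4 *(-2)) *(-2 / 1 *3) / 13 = 228 / 65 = 3.51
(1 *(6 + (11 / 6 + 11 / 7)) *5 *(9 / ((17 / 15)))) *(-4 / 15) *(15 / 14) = -88875 / 833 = -106.69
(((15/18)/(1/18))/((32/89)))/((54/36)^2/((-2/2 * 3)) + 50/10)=1335/136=9.82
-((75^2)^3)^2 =-31676352024078369140625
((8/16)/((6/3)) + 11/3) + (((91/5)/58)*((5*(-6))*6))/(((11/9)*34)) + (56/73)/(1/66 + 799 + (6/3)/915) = 195485634201703/76408854402012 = 2.56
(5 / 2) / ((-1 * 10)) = -1 / 4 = -0.25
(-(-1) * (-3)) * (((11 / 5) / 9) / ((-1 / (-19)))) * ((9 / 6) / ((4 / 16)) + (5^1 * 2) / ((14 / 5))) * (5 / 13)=-14003 / 273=-51.29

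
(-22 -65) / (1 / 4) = -348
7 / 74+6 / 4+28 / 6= 695 / 111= 6.26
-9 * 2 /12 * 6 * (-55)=495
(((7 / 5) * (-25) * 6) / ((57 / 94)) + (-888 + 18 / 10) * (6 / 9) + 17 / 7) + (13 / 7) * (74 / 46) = -14250346 / 15295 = -931.70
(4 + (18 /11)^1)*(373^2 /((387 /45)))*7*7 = 2113369510 /473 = 4468011.65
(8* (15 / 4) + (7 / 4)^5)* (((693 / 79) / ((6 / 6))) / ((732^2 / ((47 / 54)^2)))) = 8084010011 / 14044109930496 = 0.00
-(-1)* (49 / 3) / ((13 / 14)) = 686 / 39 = 17.59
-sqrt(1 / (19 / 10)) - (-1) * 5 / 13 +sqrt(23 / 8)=1.35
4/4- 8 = -7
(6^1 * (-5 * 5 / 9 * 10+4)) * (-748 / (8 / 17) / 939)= 680306 / 2817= 241.50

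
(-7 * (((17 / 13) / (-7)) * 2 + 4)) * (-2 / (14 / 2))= 660 / 91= 7.25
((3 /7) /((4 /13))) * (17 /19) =663 /532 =1.25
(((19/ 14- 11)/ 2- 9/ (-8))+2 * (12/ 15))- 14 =-4507/ 280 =-16.10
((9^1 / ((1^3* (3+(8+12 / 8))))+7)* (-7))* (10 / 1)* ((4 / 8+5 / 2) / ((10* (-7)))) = 579 / 25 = 23.16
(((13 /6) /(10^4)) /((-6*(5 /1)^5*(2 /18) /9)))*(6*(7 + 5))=-1053 /15625000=-0.00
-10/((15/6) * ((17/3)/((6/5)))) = -72/85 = -0.85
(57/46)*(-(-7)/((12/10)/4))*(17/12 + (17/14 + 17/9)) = 108205/828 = 130.68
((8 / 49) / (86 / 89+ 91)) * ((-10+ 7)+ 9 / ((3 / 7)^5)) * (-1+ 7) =23817824 / 3609585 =6.60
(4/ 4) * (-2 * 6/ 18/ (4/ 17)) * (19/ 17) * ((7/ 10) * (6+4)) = -22.17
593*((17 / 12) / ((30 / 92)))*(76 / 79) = 8810794 / 3555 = 2478.42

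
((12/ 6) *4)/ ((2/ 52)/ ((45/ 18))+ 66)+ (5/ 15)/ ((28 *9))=56773/ 463428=0.12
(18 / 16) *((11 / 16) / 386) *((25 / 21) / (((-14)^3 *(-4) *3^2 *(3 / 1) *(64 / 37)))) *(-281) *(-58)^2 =-2404566175 / 546640625664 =-0.00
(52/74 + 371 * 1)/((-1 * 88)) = -13753/3256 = -4.22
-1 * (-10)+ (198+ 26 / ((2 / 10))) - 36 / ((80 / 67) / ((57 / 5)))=-571 / 100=-5.71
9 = 9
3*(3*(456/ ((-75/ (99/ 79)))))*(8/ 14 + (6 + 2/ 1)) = -1625184/ 2765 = -587.77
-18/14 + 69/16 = 339/112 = 3.03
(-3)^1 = -3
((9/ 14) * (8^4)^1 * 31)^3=186553098502668288/ 343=543886584555884.22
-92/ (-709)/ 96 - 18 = -306265/ 17016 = -18.00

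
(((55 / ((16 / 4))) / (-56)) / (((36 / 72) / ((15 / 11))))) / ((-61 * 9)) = 25 / 20496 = 0.00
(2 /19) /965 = 2 /18335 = 0.00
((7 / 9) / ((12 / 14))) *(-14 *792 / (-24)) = 3773 / 9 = 419.22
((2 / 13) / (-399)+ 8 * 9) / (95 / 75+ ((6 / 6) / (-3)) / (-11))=10270205 / 185003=55.51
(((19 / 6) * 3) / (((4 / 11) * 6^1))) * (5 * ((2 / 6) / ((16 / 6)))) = 1045 / 384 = 2.72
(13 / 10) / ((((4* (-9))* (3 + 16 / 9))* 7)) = -13 / 12040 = -0.00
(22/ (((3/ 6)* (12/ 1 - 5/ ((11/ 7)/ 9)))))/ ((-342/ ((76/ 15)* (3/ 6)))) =484/ 24705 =0.02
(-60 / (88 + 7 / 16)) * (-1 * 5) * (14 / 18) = 2240 / 849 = 2.64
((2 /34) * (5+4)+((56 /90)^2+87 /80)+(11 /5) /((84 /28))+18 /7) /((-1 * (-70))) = 20468741 /269892000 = 0.08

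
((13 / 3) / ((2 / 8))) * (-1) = -52 / 3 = -17.33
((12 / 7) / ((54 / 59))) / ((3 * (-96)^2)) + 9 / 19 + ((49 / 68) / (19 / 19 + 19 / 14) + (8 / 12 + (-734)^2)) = 1667104284432347 / 3094350336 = 538757.45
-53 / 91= -0.58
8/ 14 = 4/ 7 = 0.57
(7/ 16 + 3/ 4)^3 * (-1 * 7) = -48013/ 4096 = -11.72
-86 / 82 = -43 / 41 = -1.05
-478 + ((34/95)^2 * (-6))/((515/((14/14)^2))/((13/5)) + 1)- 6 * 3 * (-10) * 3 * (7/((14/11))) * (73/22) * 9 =515114478433/5839175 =88217.00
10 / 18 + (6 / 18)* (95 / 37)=470 / 333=1.41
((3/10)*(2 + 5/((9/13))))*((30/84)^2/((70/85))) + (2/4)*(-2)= -9409/16464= -0.57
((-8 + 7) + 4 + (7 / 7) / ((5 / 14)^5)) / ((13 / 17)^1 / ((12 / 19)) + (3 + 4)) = 111628596 / 5234375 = 21.33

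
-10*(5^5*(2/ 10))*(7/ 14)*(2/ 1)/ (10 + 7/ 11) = -68750/ 117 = -587.61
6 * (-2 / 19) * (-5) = 60 / 19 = 3.16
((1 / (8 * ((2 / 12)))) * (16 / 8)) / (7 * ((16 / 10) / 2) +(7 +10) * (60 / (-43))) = -645 / 7792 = -0.08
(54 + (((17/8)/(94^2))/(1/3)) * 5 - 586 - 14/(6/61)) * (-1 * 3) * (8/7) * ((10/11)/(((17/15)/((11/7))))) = 630887025/216482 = 2914.27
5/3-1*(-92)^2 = -25387/3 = -8462.33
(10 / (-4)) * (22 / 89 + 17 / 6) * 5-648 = -733189 / 1068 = -686.51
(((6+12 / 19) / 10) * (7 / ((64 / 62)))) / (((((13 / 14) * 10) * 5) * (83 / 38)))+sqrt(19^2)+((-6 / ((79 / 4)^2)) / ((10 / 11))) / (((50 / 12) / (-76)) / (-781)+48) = 4384513168335723481 / 230230773179134000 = 19.04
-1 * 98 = -98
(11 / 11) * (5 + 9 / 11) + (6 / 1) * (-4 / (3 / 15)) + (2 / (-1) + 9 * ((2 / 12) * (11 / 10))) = -25197 / 220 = -114.53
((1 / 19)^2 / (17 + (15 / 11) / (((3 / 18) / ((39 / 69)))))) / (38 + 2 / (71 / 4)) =1633 / 485857626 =0.00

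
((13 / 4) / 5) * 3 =39 / 20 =1.95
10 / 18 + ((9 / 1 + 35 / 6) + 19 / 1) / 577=6379 / 10386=0.61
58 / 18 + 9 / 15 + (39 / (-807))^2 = 12453697 / 3256245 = 3.82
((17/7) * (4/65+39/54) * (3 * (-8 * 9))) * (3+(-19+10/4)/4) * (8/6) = 40086/65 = 616.71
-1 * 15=-15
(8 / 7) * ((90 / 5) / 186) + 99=21507 / 217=99.11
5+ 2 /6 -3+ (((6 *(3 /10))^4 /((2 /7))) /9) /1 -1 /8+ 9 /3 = 139361 /15000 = 9.29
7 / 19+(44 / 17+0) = 955 / 323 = 2.96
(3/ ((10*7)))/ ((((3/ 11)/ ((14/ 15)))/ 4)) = 44/ 75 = 0.59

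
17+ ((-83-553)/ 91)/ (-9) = 4853/ 273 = 17.78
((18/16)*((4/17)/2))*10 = 1.32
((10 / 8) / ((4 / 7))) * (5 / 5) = 35 / 16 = 2.19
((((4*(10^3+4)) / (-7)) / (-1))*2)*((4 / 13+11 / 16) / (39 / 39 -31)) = -17319 / 455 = -38.06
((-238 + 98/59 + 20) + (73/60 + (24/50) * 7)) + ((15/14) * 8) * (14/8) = -3482693/17700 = -196.76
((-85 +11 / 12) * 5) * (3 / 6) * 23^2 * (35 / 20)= -18681635 / 96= -194600.36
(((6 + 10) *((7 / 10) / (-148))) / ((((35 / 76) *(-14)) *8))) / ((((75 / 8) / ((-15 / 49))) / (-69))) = 5244 / 1586375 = 0.00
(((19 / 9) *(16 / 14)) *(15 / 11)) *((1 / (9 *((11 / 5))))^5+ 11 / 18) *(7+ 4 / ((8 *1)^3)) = 330157506466255 / 23432394829536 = 14.09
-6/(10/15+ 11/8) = -144/49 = -2.94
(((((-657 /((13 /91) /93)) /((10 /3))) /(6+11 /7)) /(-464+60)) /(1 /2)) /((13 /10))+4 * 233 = 138695743 /139178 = 996.53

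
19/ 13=1.46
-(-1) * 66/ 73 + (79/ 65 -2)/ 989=4239087/ 4692805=0.90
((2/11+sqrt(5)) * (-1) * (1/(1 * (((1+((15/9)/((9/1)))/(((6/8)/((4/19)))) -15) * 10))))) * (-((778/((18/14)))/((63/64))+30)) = -496109 * sqrt(5)/107330 -496109/590315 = -11.18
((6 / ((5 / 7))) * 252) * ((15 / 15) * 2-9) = -74088 / 5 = -14817.60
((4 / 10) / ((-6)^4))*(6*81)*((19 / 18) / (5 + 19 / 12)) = 19 / 790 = 0.02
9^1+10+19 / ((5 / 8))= 247 / 5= 49.40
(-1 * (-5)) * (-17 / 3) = -85 / 3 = -28.33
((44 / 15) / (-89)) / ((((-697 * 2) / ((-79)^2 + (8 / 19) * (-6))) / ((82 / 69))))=5215364 / 29753145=0.18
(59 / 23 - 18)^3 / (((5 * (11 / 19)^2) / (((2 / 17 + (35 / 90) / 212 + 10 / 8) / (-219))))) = 3931088625175 / 286515037512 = 13.72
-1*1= -1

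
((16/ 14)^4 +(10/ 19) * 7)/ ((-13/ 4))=-983576/ 593047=-1.66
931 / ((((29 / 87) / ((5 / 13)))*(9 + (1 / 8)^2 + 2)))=59584 / 611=97.52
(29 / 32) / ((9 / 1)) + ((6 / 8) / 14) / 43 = 8837 / 86688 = 0.10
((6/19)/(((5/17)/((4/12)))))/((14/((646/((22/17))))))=4913/385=12.76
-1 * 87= -87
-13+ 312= 299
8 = 8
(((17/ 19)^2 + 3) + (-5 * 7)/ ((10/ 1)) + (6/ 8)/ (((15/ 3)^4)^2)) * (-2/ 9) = -169532333/ 2538281250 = -0.07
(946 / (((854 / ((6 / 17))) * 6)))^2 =223729 / 52693081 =0.00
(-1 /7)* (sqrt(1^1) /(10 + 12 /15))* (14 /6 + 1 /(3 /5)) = -10 /189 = -0.05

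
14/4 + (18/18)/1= 9/2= 4.50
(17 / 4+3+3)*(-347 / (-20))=177.84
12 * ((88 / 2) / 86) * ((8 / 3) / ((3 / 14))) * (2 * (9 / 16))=3696 / 43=85.95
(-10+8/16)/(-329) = 19/658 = 0.03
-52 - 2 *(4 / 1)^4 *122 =-62516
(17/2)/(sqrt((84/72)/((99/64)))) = 51 * sqrt(462)/112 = 9.79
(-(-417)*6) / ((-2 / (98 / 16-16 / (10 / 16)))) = 974529 / 40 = 24363.22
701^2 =491401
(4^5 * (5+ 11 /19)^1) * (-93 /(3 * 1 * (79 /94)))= -210724.33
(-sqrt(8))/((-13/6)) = 12* sqrt(2)/13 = 1.31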